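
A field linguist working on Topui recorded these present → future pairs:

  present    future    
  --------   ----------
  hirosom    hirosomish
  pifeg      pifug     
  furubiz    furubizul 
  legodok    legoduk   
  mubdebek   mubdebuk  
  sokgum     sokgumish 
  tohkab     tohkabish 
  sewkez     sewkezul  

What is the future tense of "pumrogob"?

pumrogobish

pifeg and sewkez both have last vowel 'e' yet inflect differently (pifug, sewkezul), so the last vowel is not what conditions the rule; the final letter is.
"pumrogob" ends in -b. The one such stem in the data (tohkab → tohkabish) adds -ish, so the same rule applies.
The other patterns: stems ending in -g or -k change the last vowel to 'u'; stems ending in -z add -ul.
So pumrogob → pumrogobish.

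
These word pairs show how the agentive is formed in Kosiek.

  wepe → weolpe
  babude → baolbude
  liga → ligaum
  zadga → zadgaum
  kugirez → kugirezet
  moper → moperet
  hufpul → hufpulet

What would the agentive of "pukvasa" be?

wepe and kugirez both have last vowel 'e' yet inflect differently (weolpe, kugirezet), so the last vowel is not what conditions the rule; the final letter is.
"pukvasa" ends in -a. The stems ending in -a (liga → ligaum, zadga → zadgaum) add -um.
The other patterns: stems ending in -e insert -ol- after the first vowel; stems ending in -l, -r or -z add -et.
So pukvasa → pukvasaum.

pukvasaum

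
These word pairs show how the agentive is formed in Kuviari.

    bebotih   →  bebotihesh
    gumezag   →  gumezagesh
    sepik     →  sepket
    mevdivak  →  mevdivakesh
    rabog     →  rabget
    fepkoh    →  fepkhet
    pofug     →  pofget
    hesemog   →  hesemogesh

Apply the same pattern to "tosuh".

toshet

rabog and hesemog both end in -g yet inflect differently (rabget, hesemogesh), so the final letter is not what conditions the rule; the number of vowels is.
"tosuh" has 2 vowels. The stems with 2 vowels (sepik → sepket, fepkoh → fepkhet, rabog → rabget) delete the last vowel and add -et.
The other pattern: stems with 3 vowels add -esh.
So tosuh → toshet.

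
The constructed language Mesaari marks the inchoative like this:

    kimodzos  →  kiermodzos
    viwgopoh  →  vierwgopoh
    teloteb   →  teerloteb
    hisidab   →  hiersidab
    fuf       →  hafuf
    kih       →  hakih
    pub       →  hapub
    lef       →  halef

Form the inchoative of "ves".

haves

viwgopoh and kih both end in -h yet inflect differently (vierwgopoh, hakih), so the final letter is not what conditions the rule; the number of vowels is.
"ves" has 1 vowel. The stems with 1 vowel (fuf → hafuf, kih → hakih, pub → hapub) add the prefix ha-.
The other pattern: stems with 3 vowels insert -er- after the first vowel.
So ves → haves.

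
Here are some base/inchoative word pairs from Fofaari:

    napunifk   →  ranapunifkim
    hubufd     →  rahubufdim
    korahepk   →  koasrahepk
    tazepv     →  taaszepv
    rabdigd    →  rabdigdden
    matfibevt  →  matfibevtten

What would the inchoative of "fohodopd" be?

napunifk and korahepk both end in -k yet inflect differently (ranapunifkim, koasrahepk), so the final letter is not what conditions the rule; the second-to-last letter is.
"fohodopd" has second-to-last letter 'p'. The stems whose second-to-last letter is 'p' (korahepk → koasrahepk, tazepv → taaszepv) insert -as- after the first vowel.
So fohodopd → foashodopd.

foashodopd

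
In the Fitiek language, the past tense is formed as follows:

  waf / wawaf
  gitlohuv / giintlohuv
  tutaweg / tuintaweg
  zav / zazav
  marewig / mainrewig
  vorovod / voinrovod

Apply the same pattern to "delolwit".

"delolwit" has 3 vowels. The stems with 3 vowels (marewig → mainrewig, tutaweg → tuintaweg, vorovod → voinrovod) insert -in- after the first vowel.
So delolwit → deinlolwit.

deinlolwit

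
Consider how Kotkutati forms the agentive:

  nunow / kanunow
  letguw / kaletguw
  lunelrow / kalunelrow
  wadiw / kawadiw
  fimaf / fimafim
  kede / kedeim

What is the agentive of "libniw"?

nunow and fimaf both have 2 vowels yet inflect differently (kanunow, fimafim), so the number of vowels is not what conditions the rule; the final letter is.
"libniw" ends in -w. The stems ending in -w (nunow → kanunow, letguw → kaletguw, lunelrow → kalunelrow) add the prefix ka-.
The other pattern: stems ending in -e or -f add -im.
So libniw → kalibniw.

kalibniw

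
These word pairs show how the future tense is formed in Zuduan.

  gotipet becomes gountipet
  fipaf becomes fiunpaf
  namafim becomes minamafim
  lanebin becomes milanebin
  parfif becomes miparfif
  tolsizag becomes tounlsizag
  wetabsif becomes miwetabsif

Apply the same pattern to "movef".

wetabsif and fipaf both end in -f yet inflect differently (miwetabsif, fiunpaf), so the final letter is not what conditions the rule; the last vowel is.
"movef" has last vowel 'e'. The one such stem in the data (gotipet → gountipet) inserts -un- after the first vowel (as do fipaf, tolsizag), so the same rule applies.
The other pattern: stems whose last vowel is 'i' add the prefix mi-.
So movef → mounvef.

mounvef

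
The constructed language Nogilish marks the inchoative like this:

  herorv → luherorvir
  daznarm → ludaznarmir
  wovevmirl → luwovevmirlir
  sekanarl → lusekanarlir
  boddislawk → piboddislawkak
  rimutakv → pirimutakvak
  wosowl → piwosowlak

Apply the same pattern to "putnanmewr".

herorv and rimutakv both end in -v yet inflect differently (luherorvir, pirimutakvak), so the final letter is not what conditions the rule; the second-to-last letter is.
"putnanmewr" has second-to-last letter 'w'. The stems whose second-to-last letter is 'w' (boddislawk → piboddislawkak, wosowl → piwosowlak) add pi- … -ak around the stem.
So putnanmewr → piputnanmewrak.

piputnanmewrak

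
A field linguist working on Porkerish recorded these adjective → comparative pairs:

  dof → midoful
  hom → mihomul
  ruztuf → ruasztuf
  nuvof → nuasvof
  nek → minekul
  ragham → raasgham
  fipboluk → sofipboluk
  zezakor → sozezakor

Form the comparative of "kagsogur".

sokagsogur

"kagsogur" has 3 vowels. The stems with 3 vowels (fipboluk → sofipboluk, zezakor → sozezakor) add the prefix so-.
The other patterns: stems with 1 vowel add mi- … -ul around the stem; stems with 2 vowels insert -as- after the first vowel.
So kagsogur → sokagsogur.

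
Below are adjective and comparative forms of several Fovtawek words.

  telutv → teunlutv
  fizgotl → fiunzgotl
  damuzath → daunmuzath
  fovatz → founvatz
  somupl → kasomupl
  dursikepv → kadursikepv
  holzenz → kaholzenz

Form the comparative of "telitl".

fizgotl and somupl both end in -l yet inflect differently (fiunzgotl, kasomupl), so the final letter is not what conditions the rule; the second-to-last letter is.
"telitl" has second-to-last letter 't'. The stems whose second-to-last letter is 't' (telutv → teunlutv, fizgotl → fiunzgotl, damuzath → daunmuzath) insert -un- after the first vowel.
So telitl → teunlitl.

teunlitl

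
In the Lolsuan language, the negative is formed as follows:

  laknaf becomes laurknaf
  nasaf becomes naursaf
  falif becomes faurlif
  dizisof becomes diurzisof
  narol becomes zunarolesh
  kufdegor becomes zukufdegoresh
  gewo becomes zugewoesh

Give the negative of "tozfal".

dizisof and narol both have last vowel 'o' yet inflect differently (diurzisof, zunarolesh), so the last vowel is not what conditions the rule; the final letter is.
"tozfal" ends in -l. The one such stem in the data (narol → zunarolesh) adds zu- … -esh around the stem, so the same rule applies.
So tozfal → zutozfalesh.

zutozfalesh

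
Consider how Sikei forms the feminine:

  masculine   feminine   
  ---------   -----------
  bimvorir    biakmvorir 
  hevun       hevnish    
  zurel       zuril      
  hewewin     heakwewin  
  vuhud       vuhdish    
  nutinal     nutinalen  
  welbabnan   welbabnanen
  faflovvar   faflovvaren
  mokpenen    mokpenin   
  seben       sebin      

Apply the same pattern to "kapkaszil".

faflovvar and bimvorir both end in -r yet inflect differently (faflovvaren, biakmvorir), so the final letter is not what conditions the rule; the last vowel is.
"kapkaszil" has last vowel 'i'. The stems whose last vowel is 'i' (bimvorir → biakmvorir, hewewin → heakwewin) insert -ak- after the first vowel.
The other patterns: stems whose last vowel is 'a' add -en; stems whose last vowel is 'u' delete the last vowel and add -ish; stems whose last vowel is 'e' change the last vowel to 'i'.
So kapkaszil → kaakpkaszil.

kaakpkaszil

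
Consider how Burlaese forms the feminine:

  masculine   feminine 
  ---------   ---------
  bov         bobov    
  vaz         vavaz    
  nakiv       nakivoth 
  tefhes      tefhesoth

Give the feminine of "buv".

bubuv

"buv" has 1 vowel. The stems with 1 vowel (bov → bobov, vaz → vavaz) repeat the first consonant+vowel as a prefix.
The other pattern: stems with 2 vowels add -oth.
So buv → bubuv.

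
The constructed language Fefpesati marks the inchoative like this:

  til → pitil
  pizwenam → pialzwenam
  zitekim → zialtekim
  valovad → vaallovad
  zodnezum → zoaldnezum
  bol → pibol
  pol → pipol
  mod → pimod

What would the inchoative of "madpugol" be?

maaldpugol

valovad and mod both end in -d yet inflect differently (vaallovad, pimod), so the final letter is not what conditions the rule; the number of vowels is.
"madpugol" has 3 vowels. The stems with 3 vowels (valovad → vaallovad, pizwenam → pialzwenam, zitekim → zialtekim) insert -al- after the first vowel.
The other pattern: stems with 1 vowel add the prefix pi-.
So madpugol → maaldpugol.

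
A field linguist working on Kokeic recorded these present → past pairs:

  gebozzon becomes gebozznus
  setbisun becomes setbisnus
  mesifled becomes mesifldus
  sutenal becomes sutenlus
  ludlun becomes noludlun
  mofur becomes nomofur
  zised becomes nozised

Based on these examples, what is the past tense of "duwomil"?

gebozzon and ludlun both end in -n yet inflect differently (gebozznus, noludlun), so the final letter is not what conditions the rule; the number of vowels is.
"duwomil" has 3 vowels. The stems with 3 vowels (gebozzon → gebozznus, setbisun → setbisnus, mesifled → mesifldus) delete the last vowel and add -us.
The other pattern: stems with 2 vowels add the prefix no-.
So duwomil → duwomlus.

duwomlus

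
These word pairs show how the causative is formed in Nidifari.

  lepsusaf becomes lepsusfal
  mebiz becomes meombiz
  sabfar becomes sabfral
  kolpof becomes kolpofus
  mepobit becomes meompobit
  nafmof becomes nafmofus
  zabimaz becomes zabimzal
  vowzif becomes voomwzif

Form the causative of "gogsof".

gogsofus

vowzif and kolpof both end in -f yet inflect differently (voomwzif, kolpofus), so the final letter is not what conditions the rule; the last vowel is.
"gogsof" has last vowel 'o'. The stems whose last vowel is 'o' (kolpof → kolpofus, nafmof → nafmofus) add -us.
The other patterns: stems whose last vowel is 'i' insert -om- after the first vowel; stems whose last vowel is 'a' delete the last vowel and add -al.
So gogsof → gogsofus.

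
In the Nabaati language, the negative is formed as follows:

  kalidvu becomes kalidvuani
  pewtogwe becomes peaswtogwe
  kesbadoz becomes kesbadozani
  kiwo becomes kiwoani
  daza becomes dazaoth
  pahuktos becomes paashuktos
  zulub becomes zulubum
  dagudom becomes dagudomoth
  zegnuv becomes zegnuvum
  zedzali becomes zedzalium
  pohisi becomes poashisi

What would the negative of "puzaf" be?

puaszaf

zedzali and pohisi both end in -i yet inflect differently (zedzalium, poashisi), so the final letter is not what conditions the rule; the first letter is.
"puzaf" begins with p-. The stems beginning with p- (pahuktos → paashuktos, pohisi → poashisi, pewtogwe → peaswtogwe) insert -as- after the first vowel.
The other patterns: stems beginning with z- add -um; stems beginning with d- add -oth; stems beginning with k- add -ani.
So puzaf → puaszaf.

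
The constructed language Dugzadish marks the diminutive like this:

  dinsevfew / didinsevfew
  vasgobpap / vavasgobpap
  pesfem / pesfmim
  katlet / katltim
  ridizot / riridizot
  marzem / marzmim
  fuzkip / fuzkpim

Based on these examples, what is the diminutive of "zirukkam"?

zizirukkam

vasgobpap and fuzkip both end in -p yet inflect differently (vavasgobpap, fuzkpim), so the final letter is not what conditions the rule; the number of vowels is.
"zirukkam" has 3 vowels. The stems with 3 vowels (vasgobpap → vavasgobpap, dinsevfew → didinsevfew, ridizot → riridizot) repeat the first consonant+vowel as a prefix.
So zirukkam → zizirukkam.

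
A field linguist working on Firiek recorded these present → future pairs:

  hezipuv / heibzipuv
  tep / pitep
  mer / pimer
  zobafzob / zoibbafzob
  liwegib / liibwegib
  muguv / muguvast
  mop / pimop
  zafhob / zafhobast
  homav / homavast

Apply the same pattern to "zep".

pizep

muguv and hezipuv both end in -v yet inflect differently (muguvast, heibzipuv), so the final letter is not what conditions the rule; the number of vowels is.
"zep" has 1 vowel. The stems with 1 vowel (mer → pimer, tep → pitep, mop → pimop) add the prefix pi-.
So zep → pizep.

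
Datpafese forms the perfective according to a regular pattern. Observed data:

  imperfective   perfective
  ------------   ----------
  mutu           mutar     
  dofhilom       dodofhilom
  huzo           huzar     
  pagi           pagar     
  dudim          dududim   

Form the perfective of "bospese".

huzo and dofhilom both have last vowel 'o' yet inflect differently (huzar, dodofhilom), so the last vowel is not what conditions the rule; whether the stem ends in a vowel or a consonant is.
"bospese" ends in a vowel. The stems ending in a vowel (huzo → huzar, mutu → mutar, pagi → pagar) drop the final letter and add -ar.
The other pattern: stems ending in a consonant repeat the first consonant+vowel as a prefix.
So bospese → bospesar.

bospesar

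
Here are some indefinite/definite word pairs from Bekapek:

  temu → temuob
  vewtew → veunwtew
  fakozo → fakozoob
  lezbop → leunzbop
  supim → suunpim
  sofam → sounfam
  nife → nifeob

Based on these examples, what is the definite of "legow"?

lezbop and fakozo both have last vowel 'o' yet inflect differently (leunzbop, fakozoob), so the last vowel is not what conditions the rule; whether the stem ends in a vowel or a consonant is.
"legow" ends in a consonant. The stems ending in a consonant (supim → suunpim, sofam → sounfam, vewtew → veunwtew) insert -un- after the first vowel.
The other pattern: stems ending in a vowel add -ob.
So legow → leungow.

leungow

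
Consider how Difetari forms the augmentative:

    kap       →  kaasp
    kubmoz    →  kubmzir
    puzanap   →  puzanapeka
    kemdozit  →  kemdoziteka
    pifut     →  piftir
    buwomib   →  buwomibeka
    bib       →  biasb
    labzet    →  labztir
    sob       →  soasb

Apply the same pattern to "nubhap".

nubhpir

"nubhap" has 2 vowels. The stems with 2 vowels (labzet → labztir, kubmoz → kubmzir, pifut → piftir) delete the last vowel and add -ir.
So nubhap → nubhpir.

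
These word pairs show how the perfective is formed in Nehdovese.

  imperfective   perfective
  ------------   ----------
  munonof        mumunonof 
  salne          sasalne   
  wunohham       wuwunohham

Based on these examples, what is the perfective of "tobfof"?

Every pair shown (munonof → mumunonof, salne → sasalne, wunohham → wuwunohham) follows the same rule: repeat the first consonant+vowel as a prefix.
So tobfof → totobfof.

totobfof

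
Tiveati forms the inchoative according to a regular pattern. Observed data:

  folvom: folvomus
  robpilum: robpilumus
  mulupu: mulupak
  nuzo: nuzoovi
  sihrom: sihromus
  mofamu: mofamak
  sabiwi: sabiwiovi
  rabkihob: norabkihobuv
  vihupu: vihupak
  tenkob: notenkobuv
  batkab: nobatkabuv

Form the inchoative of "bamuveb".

robpilum and mulupu both have last vowel 'u' yet inflect differently (robpilumus, mulupak), so the last vowel is not what conditions the rule; the final letter is.
"bamuveb" ends in -b. The stems ending in -b (batkab → nobatkabuv, tenkob → notenkobuv, rabkihob → norabkihobuv) add no- … -uv around the stem.
So bamuveb → nobamuvebuv.

nobamuvebuv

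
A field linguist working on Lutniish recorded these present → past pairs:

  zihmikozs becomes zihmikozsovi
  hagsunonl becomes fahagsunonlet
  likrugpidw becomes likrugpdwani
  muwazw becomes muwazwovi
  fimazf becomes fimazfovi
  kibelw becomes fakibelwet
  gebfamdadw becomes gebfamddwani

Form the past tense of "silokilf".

"silokilf" has second-to-last letter 'l'. The one such stem in the data (kibelw → fakibelwet) adds fa- … -et around the stem, so the same rule applies.
So silokilf → fasilokilfet.

fasilokilfet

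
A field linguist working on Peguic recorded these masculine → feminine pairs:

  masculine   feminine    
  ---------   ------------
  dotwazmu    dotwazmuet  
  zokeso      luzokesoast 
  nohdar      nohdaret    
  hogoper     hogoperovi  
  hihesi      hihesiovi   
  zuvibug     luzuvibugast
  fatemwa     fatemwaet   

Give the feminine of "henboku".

henbokuovi

"henboku" begins with h-. The stems beginning with h- (hogoper → hogoperovi, hihesi → hihesiovi) add -ovi.
The other patterns: stems beginning with z- add lu- … -ast around the stem; stems beginning with d-, f- or n- add -et.
So henboku → henbokuovi.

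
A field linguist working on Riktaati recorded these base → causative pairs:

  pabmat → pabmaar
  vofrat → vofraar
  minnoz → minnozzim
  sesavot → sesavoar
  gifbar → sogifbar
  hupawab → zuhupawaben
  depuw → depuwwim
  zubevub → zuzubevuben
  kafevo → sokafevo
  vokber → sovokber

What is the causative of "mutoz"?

mutozzim

"mutoz" ends in -z. The one such stem in the data (minnoz → minnozzim) doubles the final consonant and adds -im (as does depuw), so the same rule applies.
The other patterns: stems ending in -b add zu- … -en around the stem; stems ending in -o or -r add the prefix so-; stems ending in -t drop the final letter and add -ar.
So mutoz → mutozzim.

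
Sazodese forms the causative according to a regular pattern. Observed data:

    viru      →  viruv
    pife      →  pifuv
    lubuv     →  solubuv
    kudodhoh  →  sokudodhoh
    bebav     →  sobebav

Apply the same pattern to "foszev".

viru and lubuv both have last vowel 'u' yet inflect differently (viruv, solubuv), so the last vowel is not what conditions the rule; whether the stem ends in a vowel or a consonant is.
"foszev" ends in a consonant. The stems ending in a consonant (lubuv → solubuv, kudodhoh → sokudodhoh, bebav → sobebav) add the prefix so-.
So foszev → sofoszev.

sofoszev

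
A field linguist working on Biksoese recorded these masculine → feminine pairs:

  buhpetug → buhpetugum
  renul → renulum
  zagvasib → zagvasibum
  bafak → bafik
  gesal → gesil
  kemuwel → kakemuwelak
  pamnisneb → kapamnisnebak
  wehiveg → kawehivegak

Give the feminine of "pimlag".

"pimlag" has last vowel 'a'. The stems whose last vowel is 'a' (bafak → bafik, gesal → gesil) change the last vowel to 'i'.
So pimlag → pimlig.

pimlig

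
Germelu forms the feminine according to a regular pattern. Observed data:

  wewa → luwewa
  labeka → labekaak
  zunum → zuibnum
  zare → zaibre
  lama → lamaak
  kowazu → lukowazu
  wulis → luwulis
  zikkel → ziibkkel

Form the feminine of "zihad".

"zihad" begins with z-. The stems beginning with z- (zikkel → ziibkkel, zare → zaibre, zunum → zuibnum) insert -ib- after the first vowel.
So zihad → ziibhad.

ziibhad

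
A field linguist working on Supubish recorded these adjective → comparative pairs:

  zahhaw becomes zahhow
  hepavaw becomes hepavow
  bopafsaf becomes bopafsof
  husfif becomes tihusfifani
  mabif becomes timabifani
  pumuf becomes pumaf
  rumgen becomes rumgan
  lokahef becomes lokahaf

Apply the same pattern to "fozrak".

bopafsaf and husfif both end in -f yet inflect differently (bopafsof, tihusfifani), so the final letter is not what conditions the rule; the last vowel is.
"fozrak" has last vowel 'a'. The stems whose last vowel is 'a' (zahhaw → zahhow, hepavaw → hepavow, bopafsaf → bopafsof) change the last vowel to 'o'.
The other patterns: stems whose last vowel is 'i' add ti- … -ani around the stem; stems whose last vowel is 'e' or 'u' change the last vowel to 'a'.
So fozrak → fozrok.

fozrok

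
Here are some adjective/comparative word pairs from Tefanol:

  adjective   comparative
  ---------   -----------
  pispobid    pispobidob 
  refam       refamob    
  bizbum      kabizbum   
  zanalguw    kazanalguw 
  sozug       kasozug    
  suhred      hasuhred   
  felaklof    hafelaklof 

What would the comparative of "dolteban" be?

"dolteban" has last vowel 'a'. The one such stem in the data (refam → refamob) adds -ob, so the same rule applies.
So dolteban → doltebanob.

doltebanob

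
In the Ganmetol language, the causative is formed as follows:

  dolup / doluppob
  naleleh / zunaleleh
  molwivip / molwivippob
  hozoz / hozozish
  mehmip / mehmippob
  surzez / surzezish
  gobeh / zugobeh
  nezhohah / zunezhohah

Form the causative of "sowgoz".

sowgozish

surzez and gobeh both have last vowel 'e' yet inflect differently (surzezish, zugobeh), so the last vowel is not what conditions the rule; the final letter is.
"sowgoz" ends in -z. The stems ending in -z (surzez → surzezish, hozoz → hozozish) add -ish.
The other patterns: stems ending in -p double the final consonant and add -ob; stems ending in -h add the prefix zu-.
So sowgoz → sowgozish.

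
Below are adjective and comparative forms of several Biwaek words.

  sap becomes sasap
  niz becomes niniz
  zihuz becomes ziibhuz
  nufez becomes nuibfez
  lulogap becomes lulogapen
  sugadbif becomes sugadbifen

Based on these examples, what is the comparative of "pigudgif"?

niz and zihuz both end in -z yet inflect differently (niniz, ziibhuz), so the final letter is not what conditions the rule; the number of vowels is.
"pigudgif" has 3 vowels. The stems with 3 vowels (lulogap → lulogapen, sugadbif → sugadbifen) add -en.
The other patterns: stems with 1 vowel repeat the first consonant+vowel as a prefix; stems with 2 vowels insert -ib- after the first vowel.
So pigudgif → pigudgifen.

pigudgifen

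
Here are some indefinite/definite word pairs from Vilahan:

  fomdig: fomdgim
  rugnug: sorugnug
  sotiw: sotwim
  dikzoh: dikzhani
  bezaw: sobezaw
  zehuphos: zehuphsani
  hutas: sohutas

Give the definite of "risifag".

sorisifag

"risifag" has last vowel 'a'. The stems whose last vowel is 'a' (bezaw → sobezaw, hutas → sohutas) add the prefix so-.
So risifag → sorisifag.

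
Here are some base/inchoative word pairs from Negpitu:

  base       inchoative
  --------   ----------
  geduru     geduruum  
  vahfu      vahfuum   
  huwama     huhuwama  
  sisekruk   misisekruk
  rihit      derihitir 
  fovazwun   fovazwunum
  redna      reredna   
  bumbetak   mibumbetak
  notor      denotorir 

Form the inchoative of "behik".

mibehik

bumbetak and redna both have last vowel 'a' yet inflect differently (mibumbetak, reredna), so the last vowel is not what conditions the rule; the final letter is.
"behik" ends in -k. The stems ending in -k (sisekruk → misisekruk, bumbetak → mibumbetak) add the prefix mi-.
The other patterns: stems ending in -a repeat the first consonant+vowel as a prefix; stems ending in -n or -u add -um; stems ending in -r or -t add de- … -ir around the stem.
So behik → mibehik.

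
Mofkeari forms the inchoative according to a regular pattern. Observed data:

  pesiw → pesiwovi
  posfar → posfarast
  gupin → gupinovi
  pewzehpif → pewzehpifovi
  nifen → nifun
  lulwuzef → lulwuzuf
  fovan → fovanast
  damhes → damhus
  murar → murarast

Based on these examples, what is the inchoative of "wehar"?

weharast

"wehar" has last vowel 'a'. The stems whose last vowel is 'a' (fovan → fovanast, murar → murarast, posfar → posfarast) add -ast.
The other patterns: stems whose last vowel is 'e' change the last vowel to 'u'; stems whose last vowel is 'i' add -ovi.
So wehar → weharast.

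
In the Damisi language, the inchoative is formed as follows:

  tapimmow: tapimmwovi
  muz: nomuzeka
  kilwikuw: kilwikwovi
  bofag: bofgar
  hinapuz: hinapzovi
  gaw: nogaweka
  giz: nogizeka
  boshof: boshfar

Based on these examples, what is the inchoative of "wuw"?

nowuweka

gaw and kilwikuw both end in -w yet inflect differently (nogaweka, kilwikwovi), so the final letter is not what conditions the rule; the number of vowels is.
"wuw" has 1 vowel. The stems with 1 vowel (muz → nomuzeka, gaw → nogaweka, giz → nogizeka) add no- … -eka around the stem.
So wuw → nowuweka.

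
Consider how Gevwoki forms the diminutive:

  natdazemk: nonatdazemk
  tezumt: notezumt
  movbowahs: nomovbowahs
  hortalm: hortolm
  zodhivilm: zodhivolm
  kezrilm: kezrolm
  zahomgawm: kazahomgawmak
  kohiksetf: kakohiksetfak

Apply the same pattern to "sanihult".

hortalm and zahomgawm both end in -m yet inflect differently (hortolm, kazahomgawmak), so the final letter is not what conditions the rule; the second-to-last letter is.
"sanihult" has second-to-last letter 'l'. The stems whose second-to-last letter is 'l' (hortalm → hortolm, zodhivilm → zodhivolm, kezrilm → kezrolm) change the last vowel to 'o'.
The other patterns: stems whose second-to-last letter is 'h' or 'm' add the prefix no-; stems whose second-to-last letter is 't' or 'w' add ka- … -ak around the stem.
So sanihult → saniholt.

saniholt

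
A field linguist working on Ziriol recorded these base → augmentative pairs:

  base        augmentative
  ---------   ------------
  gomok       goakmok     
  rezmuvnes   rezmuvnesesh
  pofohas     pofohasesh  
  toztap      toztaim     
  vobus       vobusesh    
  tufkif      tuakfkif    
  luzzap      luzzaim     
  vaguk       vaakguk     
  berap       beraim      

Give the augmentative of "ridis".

luzzap and pofohas both have last vowel 'a' yet inflect differently (luzzaim, pofohasesh), so the last vowel is not what conditions the rule; the final letter is.
"ridis" ends in -s. The stems ending in -s (rezmuvnes → rezmuvnesesh, pofohas → pofohasesh, vobus → vobusesh) add -esh.
So ridis → ridisesh.

ridisesh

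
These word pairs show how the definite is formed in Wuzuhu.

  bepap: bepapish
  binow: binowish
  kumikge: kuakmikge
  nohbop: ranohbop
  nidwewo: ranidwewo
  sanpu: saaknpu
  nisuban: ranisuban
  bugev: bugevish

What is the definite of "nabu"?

nohbop and bepap both end in -p yet inflect differently (ranohbop, bepapish), so the final letter is not what conditions the rule; the first letter is.
"nabu" begins with n-. The stems beginning with n- (nohbop → ranohbop, nidwewo → ranidwewo, nisuban → ranisuban) add the prefix ra-.
The other patterns: stems beginning with b- add -ish; stems beginning with k- or s- insert -ak- after the first vowel.
So nabu → ranabu.

ranabu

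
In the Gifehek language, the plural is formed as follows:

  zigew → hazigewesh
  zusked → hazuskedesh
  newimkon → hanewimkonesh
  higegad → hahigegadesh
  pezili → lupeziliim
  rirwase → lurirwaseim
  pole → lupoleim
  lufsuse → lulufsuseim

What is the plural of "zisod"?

"zisod" ends in a consonant. The stems ending in a consonant (zigew → hazigewesh, zusked → hazuskedesh, newimkon → hanewimkonesh) add ha- … -esh around the stem.
The other pattern: stems ending in a vowel add lu- … -im around the stem.
So zisod → hazisodesh.

hazisodesh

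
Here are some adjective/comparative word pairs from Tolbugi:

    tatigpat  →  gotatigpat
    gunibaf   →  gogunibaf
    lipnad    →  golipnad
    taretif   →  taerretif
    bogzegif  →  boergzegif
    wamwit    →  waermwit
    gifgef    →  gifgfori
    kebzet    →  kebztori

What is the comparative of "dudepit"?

"dudepit" has last vowel 'i'. The stems whose last vowel is 'i' (taretif → taerretif, bogzegif → boergzegif, wamwit → waermwit) insert -er- after the first vowel.
So dudepit → duerdepit.

duerdepit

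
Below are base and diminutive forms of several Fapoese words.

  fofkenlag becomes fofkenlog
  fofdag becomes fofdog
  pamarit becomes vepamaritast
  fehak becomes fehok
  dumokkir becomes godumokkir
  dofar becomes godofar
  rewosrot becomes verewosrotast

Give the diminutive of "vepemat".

pamarit and dumokkir both have last vowel 'i' yet inflect differently (vepamaritast, godumokkir), so the last vowel is not what conditions the rule; the final letter is.
"vepemat" ends in -t. The stems ending in -t (pamarit → vepamaritast, rewosrot → verewosrotast) add ve- … -ast around the stem.
So vepemat → vevepematast.

vevepematast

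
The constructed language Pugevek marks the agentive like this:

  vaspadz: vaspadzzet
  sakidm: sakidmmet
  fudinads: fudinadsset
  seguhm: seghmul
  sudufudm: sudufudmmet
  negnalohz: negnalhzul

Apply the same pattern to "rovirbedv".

vaspadz and negnalohz both end in -z yet inflect differently (vaspadzzet, negnalhzul), so the final letter is not what conditions the rule; the second-to-last letter is.
"rovirbedv" has second-to-last letter 'd'. The stems whose second-to-last letter is 'd' (sakidm → sakidmmet, fudinads → fudinadsset, sudufudm → sudufudmmet) double the final consonant and add -et.
So rovirbedv → rovirbedvvet.

rovirbedvvet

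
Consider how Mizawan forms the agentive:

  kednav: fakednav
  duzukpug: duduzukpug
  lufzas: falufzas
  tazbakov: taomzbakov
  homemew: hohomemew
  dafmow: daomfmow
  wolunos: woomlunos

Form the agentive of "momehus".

tazbakov and kednav both end in -v yet inflect differently (taomzbakov, fakednav), so the final letter is not what conditions the rule; the last vowel is.
"momehus" has last vowel 'u'. The one such stem in the data (duzukpug → duduzukpug) repeats the first consonant+vowel as a prefix (as does homemew), so the same rule applies.
The other patterns: stems whose last vowel is 'o' insert -om- after the first vowel; stems whose last vowel is 'a' add the prefix fa-.
So momehus → momomehus.

momomehus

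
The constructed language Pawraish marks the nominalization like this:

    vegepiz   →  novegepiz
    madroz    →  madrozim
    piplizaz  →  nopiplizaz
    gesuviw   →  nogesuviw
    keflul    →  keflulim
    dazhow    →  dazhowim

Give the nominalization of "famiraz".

nofamiraz

madroz and vegepiz both end in -z yet inflect differently (madrozim, novegepiz), so the final letter is not what conditions the rule; the number of vowels is.
"famiraz" has 3 vowels. The stems with 3 vowels (vegepiz → novegepiz, gesuviw → nogesuviw, piplizaz → nopiplizaz) add the prefix no-.
The other pattern: stems with 2 vowels add -im.
So famiraz → nofamiraz.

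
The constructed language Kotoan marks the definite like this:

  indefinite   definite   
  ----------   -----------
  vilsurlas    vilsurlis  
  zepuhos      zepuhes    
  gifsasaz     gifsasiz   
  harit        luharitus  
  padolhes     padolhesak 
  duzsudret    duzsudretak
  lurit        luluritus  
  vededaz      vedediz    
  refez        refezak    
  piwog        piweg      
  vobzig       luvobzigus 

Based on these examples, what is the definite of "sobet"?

vilsurlas and zepuhos both end in -s yet inflect differently (vilsurlis, zepuhes), so the final letter is not what conditions the rule; the last vowel is.
"sobet" has last vowel 'e'. The stems whose last vowel is 'e' (padolhes → padolhesak, duzsudret → duzsudretak, refez → refezak) add -ak.
So sobet → sobetak.

sobetak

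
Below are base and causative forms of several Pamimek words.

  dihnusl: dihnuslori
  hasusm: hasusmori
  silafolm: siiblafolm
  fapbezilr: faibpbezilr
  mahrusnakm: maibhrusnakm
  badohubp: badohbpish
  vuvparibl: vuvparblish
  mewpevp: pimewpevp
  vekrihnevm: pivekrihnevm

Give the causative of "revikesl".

hasusm and silafolm both end in -m yet inflect differently (hasusmori, siiblafolm), so the final letter is not what conditions the rule; the second-to-last letter is.
"revikesl" has second-to-last letter 's'. The stems whose second-to-last letter is 's' (dihnusl → dihnuslori, hasusm → hasusmori) add -ori.
So revikesl → revikeslori.

revikeslori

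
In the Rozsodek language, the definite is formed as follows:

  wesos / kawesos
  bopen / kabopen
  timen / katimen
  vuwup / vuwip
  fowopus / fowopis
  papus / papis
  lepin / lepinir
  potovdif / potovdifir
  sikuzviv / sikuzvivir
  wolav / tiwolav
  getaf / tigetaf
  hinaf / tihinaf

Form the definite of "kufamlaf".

wesos and fowopus both end in -s yet inflect differently (kawesos, fowopis), so the final letter is not what conditions the rule; the last vowel is.
"kufamlaf" has last vowel 'a'. The stems whose last vowel is 'a' (wolav → tiwolav, getaf → tigetaf, hinaf → tihinaf) add the prefix ti-.
So kufamlaf → tikufamlaf.

tikufamlaf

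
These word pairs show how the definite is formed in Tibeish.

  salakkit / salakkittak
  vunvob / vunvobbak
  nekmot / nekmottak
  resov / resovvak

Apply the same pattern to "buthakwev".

Every pair shown (salakkit → salakkittak, vunvob → vunvobbak, nekmot → nekmottak, …) follows the same rule: double the final consonant and add -ak.
So buthakwev → buthakwevvak.

buthakwevvak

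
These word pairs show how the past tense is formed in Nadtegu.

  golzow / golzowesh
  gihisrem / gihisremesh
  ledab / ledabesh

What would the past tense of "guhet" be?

Every pair shown (golzow → golzowesh, gihisrem → gihisremesh, ledab → ledabesh) follows the same rule: add -esh.
So guhet → guhetesh.

guhetesh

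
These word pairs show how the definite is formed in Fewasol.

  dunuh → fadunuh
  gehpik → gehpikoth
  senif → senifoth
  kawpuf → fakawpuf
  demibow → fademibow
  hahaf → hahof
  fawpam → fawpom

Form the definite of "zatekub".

fazatekub

hahaf and senif both end in -f yet inflect differently (hahof, senifoth), so the final letter is not what conditions the rule; the last vowel is.
"zatekub" has last vowel 'u'. The stems whose last vowel is 'u' (dunuh → fadunuh, kawpuf → fakawpuf) add the prefix fa-.
The other patterns: stems whose last vowel is 'a' change the last vowel to 'o'; stems whose last vowel is 'i' add -oth.
So zatekub → fazatekub.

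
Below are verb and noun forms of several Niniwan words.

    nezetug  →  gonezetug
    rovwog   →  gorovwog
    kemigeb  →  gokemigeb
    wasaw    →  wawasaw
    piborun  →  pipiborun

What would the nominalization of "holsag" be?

nezetug and piborun both have last vowel 'u' yet inflect differently (gonezetug, pipiborun), so the last vowel is not what conditions the rule; the final letter is.
"holsag" ends in -g. The stems ending in -g (nezetug → gonezetug, rovwog → gorovwog) add the prefix go-.
So holsag → goholsag.

goholsag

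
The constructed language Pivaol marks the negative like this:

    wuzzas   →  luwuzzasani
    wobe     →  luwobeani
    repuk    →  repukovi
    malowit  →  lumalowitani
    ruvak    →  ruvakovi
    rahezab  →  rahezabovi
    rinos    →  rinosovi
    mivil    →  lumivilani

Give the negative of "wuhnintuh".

rinos and wuzzas both end in -s yet inflect differently (rinosovi, luwuzzasani), so the final letter is not what conditions the rule; the first letter is.
"wuhnintuh" begins with w-. The stems beginning with w- (wobe → luwobeani, wuzzas → luwuzzasani) add lu- … -ani around the stem.
The other pattern: stems beginning with r- add -ovi.
So wuhnintuh → luwuhnintuhani.

luwuhnintuhani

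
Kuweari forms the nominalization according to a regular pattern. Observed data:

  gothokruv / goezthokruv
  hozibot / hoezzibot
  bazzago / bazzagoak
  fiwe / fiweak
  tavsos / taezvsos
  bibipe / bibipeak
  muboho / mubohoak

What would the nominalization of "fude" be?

fudeak

muboho and tavsos both have last vowel 'o' yet inflect differently (mubohoak, taezvsos), so the last vowel is not what conditions the rule; whether the stem ends in a vowel or a consonant is.
"fude" ends in a vowel. The stems ending in a vowel (muboho → mubohoak, bazzago → bazzagoak, bibipe → bibipeak) add -ak.
So fude → fudeak.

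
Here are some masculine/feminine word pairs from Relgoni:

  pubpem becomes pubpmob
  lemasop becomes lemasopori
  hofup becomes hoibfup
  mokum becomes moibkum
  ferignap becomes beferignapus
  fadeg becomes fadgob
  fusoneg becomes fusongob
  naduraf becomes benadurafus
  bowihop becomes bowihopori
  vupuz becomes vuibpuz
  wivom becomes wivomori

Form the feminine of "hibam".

pubpem and mokum both end in -m yet inflect differently (pubpmob, moibkum), so the final letter is not what conditions the rule; the last vowel is.
"hibam" has last vowel 'a'. The stems whose last vowel is 'a' (naduraf → benadurafus, ferignap → beferignapus) add be- … -us around the stem.
The other patterns: stems whose last vowel is 'e' delete the last vowel and add -ob; stems whose last vowel is 'u' insert -ib- after the first vowel; stems whose last vowel is 'o' add -ori.
So hibam → behibamus.

behibamus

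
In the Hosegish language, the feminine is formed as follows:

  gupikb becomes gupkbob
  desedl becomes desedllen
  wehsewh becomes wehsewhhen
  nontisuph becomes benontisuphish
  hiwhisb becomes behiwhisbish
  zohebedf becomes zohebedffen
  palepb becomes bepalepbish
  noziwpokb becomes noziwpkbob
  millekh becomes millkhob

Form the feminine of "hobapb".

hiwhisb and noziwpokb both end in -b yet inflect differently (behiwhisbish, noziwpkbob), so the final letter is not what conditions the rule; the second-to-last letter is.
"hobapb" has second-to-last letter 'p'. The stems whose second-to-last letter is 'p' (palepb → bepalepbish, nontisuph → benontisuphish) add be- … -ish around the stem.
The other patterns: stems whose second-to-last letter is 'k' delete the last vowel and add -ob; stems whose second-to-last letter is 'd' or 'w' double the final consonant and add -en.
So hobapb → behobapbish.

behobapbish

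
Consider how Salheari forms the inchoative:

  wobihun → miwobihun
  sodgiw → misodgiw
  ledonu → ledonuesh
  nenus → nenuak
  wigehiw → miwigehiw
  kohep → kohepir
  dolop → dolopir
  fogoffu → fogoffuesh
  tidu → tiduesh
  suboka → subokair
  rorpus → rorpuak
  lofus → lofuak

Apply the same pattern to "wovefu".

wovefuesh

fogoffu and wobihun both have last vowel 'u' yet inflect differently (fogoffuesh, miwobihun), so the last vowel is not what conditions the rule; the final letter is.
"wovefu" ends in -u. The stems ending in -u (fogoffu → fogoffuesh, ledonu → ledonuesh, tidu → tiduesh) add -esh.
The other patterns: stems ending in -n or -w add the prefix mi-; stems ending in -s drop the final letter and add -ak; stems ending in -a or -p add -ir.
So wovefu → wovefuesh.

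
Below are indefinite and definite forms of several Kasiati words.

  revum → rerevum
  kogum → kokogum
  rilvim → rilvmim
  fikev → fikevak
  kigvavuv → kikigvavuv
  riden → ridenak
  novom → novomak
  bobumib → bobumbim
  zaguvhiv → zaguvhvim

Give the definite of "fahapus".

revum and novom both end in -m yet inflect differently (rerevum, novomak), so the final letter is not what conditions the rule; the last vowel is.
"fahapus" has last vowel 'u'. The stems whose last vowel is 'u' (kigvavuv → kikigvavuv, revum → rerevum, kogum → kokogum) repeat the first consonant+vowel as a prefix.
The other patterns: stems whose last vowel is 'e' or 'o' add -ak; stems whose last vowel is 'i' delete the last vowel and add -im.
So fahapus → fafahapus.

fafahapus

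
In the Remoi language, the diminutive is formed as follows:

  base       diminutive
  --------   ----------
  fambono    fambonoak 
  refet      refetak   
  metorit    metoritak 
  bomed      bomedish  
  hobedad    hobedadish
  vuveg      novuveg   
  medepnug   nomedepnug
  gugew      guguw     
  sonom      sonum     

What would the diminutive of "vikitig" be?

novikitig

"vikitig" ends in -g. The stems ending in -g (vuveg → novuveg, medepnug → nomedepnug) add the prefix no-.
The other patterns: stems ending in -o or -t add -ak; stems ending in -d add -ish; stems ending in -m or -w change the last vowel to 'u'.
So vikitig → novikitig.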